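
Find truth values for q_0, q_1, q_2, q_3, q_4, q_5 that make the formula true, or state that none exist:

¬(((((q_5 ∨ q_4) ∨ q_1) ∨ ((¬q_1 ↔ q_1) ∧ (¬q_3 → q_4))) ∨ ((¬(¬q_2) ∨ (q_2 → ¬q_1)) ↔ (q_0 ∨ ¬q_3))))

q_0: False, q_1: False, q_2: False, q_3: True, q_4: False, q_5: False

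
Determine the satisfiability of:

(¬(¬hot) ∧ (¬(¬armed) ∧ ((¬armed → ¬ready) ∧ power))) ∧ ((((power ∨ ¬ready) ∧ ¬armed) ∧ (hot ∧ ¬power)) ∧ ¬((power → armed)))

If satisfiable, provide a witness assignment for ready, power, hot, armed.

Case power = True: the conjunct ¬power is False.
Case power = False: the conjunct power is False.
Both cases fail — unsatisfiable.

UNSATISFIABLE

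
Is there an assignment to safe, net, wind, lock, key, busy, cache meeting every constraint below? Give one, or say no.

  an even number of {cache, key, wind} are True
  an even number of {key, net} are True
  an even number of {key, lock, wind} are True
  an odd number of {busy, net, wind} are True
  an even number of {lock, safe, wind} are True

safe: True, net: True, wind: True, lock: False, key: True, busy: True, cache: False

{cache, key, wind}: 2 true → even ✓
{key, net}: 2 true → even ✓
{key, lock, wind}: 2 true → even ✓
{busy, net, wind}: 3 true → odd ✓
{lock, safe, wind}: 2 true → even ✓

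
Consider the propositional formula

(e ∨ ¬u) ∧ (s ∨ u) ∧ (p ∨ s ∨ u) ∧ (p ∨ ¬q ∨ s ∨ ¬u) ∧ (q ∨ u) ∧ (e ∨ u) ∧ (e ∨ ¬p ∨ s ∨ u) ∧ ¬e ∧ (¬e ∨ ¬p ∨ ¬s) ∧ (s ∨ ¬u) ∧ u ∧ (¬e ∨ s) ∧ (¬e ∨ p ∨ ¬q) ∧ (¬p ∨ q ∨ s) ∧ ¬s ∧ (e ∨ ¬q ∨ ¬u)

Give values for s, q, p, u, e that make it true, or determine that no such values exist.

No satisfying assignment exists.

Case s = True:
  Clause (¬s) is falsified — contradiction.
Case s = False:
  (s ∨ u) forces u = True.
  Clause (s ∨ ¬u) is falsified — contradiction.
Both cases fail, so the formula is unsatisfiable.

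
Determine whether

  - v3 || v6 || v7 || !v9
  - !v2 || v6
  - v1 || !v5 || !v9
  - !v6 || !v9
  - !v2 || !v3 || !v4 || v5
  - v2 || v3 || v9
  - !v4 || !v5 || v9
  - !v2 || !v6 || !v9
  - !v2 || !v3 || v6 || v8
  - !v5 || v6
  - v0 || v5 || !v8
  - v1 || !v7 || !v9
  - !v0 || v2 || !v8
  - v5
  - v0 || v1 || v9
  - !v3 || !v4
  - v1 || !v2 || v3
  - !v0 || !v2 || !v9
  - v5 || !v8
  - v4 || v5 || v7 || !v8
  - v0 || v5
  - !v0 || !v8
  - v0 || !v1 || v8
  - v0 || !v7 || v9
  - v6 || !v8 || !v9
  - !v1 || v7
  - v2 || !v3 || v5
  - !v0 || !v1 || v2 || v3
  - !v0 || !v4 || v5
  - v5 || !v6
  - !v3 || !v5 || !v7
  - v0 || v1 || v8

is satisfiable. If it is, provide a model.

v0 = True, v1 = False, v2 = False, v3 = True, v4 = False, v5 = True, v6 = True, v7 = False, v8 = False, v9 = False

Unit clause (v5) forces v5 = True.
In (!v5 || v6) only v6 is left, so v6 = True.
In (!v6 || !v9) only !v9 is left, so v9 = False.
In (!v4 || !v5 || v9) only !v4 is left, so v4 = False.
Set v0 = True.
  then (!v0 || !v8) forces v8 = False.
Set v1 = False.
Set v2 = False.
  then (v2 || v3 || v9) forces v3 = True.
  then (!v3 || !v5 || !v7) forces v7 = False.
All clauses satisfied.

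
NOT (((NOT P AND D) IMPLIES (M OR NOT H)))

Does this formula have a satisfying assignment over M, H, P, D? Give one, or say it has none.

M=F; H=T; P=F; D=T

  NOT (((NOT P AND D) IMPLIES (M OR NOT H))) = True
    (NOT P AND D) IMPLIES (M OR NOT H) = False
      NOT P AND D = True
        NOT P = True
      M OR NOT H = False
        NOT H = False
The formula evaluates to True.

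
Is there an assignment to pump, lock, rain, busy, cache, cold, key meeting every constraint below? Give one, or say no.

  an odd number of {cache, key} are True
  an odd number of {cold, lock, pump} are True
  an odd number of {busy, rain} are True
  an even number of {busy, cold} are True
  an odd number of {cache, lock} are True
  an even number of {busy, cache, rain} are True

pump = True, lock = False, rain = True, busy = False, cache = True, cold = False, key = False

{cache, key}: 1 true → odd ✓
{cold, lock, pump}: 1 true → odd ✓
{busy, rain}: 1 true → odd ✓
{busy, cold}: 0 true → even ✓
{cache, lock}: 1 true → odd ✓
{busy, cache, rain}: 2 true → even ✓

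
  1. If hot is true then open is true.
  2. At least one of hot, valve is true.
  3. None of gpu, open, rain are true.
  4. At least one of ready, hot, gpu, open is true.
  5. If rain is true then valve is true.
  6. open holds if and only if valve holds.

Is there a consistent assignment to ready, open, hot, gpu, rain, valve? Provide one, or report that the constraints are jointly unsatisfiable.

Case open = True:
  Constraint (3) is violated (open=T) — contradiction.
Case open = False:
  (1) with open=F forces hot = False.
  (2) with hot=F forces valve = True.
  Constraint (6) is violated (open=F, valve=T) — contradiction.
Both cases fail — unsatisfiable.

Unsatisfiable — no assignment works.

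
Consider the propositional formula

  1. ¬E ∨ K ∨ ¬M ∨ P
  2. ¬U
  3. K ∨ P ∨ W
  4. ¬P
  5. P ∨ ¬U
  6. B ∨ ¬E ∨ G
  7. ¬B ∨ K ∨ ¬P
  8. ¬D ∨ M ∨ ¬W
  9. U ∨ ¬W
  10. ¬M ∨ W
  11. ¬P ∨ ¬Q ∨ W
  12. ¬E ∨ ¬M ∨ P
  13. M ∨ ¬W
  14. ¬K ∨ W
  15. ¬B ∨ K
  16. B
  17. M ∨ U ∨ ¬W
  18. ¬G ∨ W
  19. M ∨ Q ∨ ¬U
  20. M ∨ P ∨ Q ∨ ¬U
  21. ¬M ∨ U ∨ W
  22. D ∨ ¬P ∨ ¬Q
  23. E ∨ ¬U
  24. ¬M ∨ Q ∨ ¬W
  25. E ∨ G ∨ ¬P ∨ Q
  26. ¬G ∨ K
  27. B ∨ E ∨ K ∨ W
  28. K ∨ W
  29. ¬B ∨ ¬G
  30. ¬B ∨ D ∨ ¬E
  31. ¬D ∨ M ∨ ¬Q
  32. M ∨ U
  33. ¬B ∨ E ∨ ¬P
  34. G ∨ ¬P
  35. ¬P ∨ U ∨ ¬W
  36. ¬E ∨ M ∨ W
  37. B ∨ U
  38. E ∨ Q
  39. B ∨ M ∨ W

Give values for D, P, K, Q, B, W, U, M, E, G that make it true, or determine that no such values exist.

UNSATISFIABLE

Case P = True:
  Clause (¬P) is falsified — contradiction.
Case P = False:
  (¬U) forces U = False.
  (U ∨ ¬W) forces W = False.
  (K ∨ P ∨ W) forces K = True.
  Clause (¬K ∨ W) is falsified — contradiction.
Both cases fail, so the formula is unsatisfiable.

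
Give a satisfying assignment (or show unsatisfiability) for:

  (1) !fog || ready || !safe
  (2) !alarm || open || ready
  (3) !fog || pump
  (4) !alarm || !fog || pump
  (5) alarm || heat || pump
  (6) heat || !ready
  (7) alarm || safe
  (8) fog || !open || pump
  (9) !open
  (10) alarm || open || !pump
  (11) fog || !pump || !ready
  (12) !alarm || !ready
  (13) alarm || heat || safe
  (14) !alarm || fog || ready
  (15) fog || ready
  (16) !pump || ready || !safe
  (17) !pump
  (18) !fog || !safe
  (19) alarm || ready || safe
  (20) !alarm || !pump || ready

open: False, alarm: False, fog: False, safe: True, pump: False, heat: True, ready: True

Unit clause (!open) forces open = False.
Unit clause (!pump) forces pump = False.
In (!fog || pump) only !fog is left, so fog = False.
In (fog || ready) only ready is left, so ready = True.
In (heat || !ready) only heat is left, so heat = True.
In (!alarm || !ready) only !alarm is left, so alarm = False.
In (alarm || safe) only safe is left, so safe = True.
All clauses satisfied.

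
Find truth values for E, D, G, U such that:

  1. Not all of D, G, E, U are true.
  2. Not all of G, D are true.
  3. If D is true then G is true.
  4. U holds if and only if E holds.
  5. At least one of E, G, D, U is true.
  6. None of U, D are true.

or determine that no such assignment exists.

E: False, D: False, G: True, U: False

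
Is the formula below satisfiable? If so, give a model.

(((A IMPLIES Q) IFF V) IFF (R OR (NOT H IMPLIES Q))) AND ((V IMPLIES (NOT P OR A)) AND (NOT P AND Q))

R: False, V: True, P: False, H: False, Q: True, A: True

  ((A IMPLIES Q) IFF V) IFF (R OR (NOT H IMPLIES Q)) = True
    (A IMPLIES Q) IFF V = True
      A IMPLIES Q = True
    R OR (NOT H IMPLIES Q) = True
      NOT H IMPLIES Q = True
        NOT H = True
  (V IMPLIES (NOT P OR A)) AND (NOT P AND Q) = True
    V IMPLIES (NOT P OR A) = True
      NOT P OR A = True
        NOT P = True
    NOT P AND Q = True
      NOT P = True
Both conjuncts True, so the formula holds.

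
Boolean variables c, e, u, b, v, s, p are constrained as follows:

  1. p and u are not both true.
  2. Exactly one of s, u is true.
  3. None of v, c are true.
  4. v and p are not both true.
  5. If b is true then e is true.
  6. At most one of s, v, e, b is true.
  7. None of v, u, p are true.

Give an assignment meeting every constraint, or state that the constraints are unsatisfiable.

c: False, e: False, u: False, b: False, v: False, s: True, p: False

  (1) p=F, u=F — not both ✓
  (2) {s, u}: 1 true — exactly one ✓
  (3) {v, c}: 0 true — none ✓
  (4) v=F, p=F — not both ✓
  (5) b=F ⇒ e: vacuous ✓
  (6) {s, v, e, b}: 1 true — at most one ✓
  (7) {v, u, p}: 0 true — none ✓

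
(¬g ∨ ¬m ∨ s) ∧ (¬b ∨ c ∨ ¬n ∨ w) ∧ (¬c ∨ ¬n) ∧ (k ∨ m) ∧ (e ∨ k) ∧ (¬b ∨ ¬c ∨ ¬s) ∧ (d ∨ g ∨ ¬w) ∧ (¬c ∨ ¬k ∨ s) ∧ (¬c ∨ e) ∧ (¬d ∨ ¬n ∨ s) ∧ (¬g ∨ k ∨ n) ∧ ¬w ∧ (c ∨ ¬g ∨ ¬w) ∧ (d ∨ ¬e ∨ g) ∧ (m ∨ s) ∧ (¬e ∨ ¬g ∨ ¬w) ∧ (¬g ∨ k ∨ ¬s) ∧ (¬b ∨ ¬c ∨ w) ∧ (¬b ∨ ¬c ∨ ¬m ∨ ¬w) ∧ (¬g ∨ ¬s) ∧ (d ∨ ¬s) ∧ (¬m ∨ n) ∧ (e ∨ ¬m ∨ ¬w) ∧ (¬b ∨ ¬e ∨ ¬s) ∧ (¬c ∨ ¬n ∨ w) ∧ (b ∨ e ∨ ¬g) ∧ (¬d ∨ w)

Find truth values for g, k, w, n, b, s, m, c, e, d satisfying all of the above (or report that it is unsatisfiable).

Unit clause (¬w) forces w = False.
In (¬d ∨ w) only ¬d is left, so d = False.
In (d ∨ ¬s) only ¬s is left, so s = False.
In (m ∨ s) only m is left, so m = True.
In (¬m ∨ n) only n is left, so n = True.
In (¬c ∨ ¬n ∨ w) only ¬c is left, so c = False.
In (¬g ∨ ¬m ∨ s) only ¬g is left, so g = False.
In (¬b ∨ c ∨ ¬n ∨ w) only ¬b is left, so b = False.
In (d ∨ ¬e ∨ g) only ¬e is left, so e = False.
In (e ∨ k) only k is left, so k = True.
All clauses satisfied.

g = False; k = True; w = False; n = True; b = False; s = False; m = True; c = False; e = False; d = False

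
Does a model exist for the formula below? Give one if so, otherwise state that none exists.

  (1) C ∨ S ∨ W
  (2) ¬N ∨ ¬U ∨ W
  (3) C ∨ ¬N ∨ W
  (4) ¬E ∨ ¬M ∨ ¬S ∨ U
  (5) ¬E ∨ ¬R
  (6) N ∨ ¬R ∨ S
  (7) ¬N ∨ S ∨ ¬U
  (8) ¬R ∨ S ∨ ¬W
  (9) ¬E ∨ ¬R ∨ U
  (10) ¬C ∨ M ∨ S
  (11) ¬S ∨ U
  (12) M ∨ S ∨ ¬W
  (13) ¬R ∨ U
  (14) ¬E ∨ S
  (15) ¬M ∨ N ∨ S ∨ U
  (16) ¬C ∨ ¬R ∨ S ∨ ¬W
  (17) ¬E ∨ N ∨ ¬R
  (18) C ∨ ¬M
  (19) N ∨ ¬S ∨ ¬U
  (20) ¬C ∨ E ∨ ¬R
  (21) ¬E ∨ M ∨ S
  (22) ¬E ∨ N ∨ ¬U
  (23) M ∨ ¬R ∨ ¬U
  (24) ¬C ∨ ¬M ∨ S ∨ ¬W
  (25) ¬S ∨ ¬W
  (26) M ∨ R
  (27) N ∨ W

N = True, E = False, C = True, R = False, S = False, M = True, U = False, W = False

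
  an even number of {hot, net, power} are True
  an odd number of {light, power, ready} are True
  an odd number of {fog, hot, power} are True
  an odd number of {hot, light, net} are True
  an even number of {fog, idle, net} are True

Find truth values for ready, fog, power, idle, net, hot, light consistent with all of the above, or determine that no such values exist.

ready=F; fog=T; power=F; idle=T; net=F; hot=F; light=T

{hot, net, power}: 0 true → even ✓
{light, power, ready}: 1 true → odd ✓
{fog, hot, power}: 1 true → odd ✓
{hot, light, net}: 1 true → odd ✓
{fog, idle, net}: 2 true → even ✓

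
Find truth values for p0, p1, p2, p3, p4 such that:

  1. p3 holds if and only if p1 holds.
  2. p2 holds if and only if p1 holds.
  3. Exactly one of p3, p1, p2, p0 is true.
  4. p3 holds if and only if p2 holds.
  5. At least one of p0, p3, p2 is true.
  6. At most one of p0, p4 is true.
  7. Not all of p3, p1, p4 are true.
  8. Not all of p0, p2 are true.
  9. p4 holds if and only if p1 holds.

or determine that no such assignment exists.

p0: True, p1: False, p2: False, p3: False, p4: False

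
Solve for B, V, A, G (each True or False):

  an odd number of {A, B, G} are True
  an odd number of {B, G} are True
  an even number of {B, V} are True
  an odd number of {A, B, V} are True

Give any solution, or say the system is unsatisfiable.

Unsatisfiable — no assignment works.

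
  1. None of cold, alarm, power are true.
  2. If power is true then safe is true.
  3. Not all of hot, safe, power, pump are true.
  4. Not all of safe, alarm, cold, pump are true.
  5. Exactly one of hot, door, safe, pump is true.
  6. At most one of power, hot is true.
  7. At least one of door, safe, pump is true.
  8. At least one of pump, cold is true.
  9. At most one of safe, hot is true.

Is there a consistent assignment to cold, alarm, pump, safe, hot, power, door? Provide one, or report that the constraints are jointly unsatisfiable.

cold: False, alarm: False, pump: True, safe: False, hot: False, power: False, door: False

  (1) {cold, alarm, power}: 0 true — none ✓
  (2) power=F ⇒ safe: vacuous ✓
  (3) {hot, safe, power, pump}: 1/4 true — not all ✓
  (4) {safe, alarm, cold, pump}: 1/4 true — not all ✓
  (5) {hot, door, safe, pump}: 1 true — exactly one ✓
  (6) {power, hot}: 0 true — at most one ✓
  (7) {door, safe, pump}: 1 true — at least one ✓
  (8) {pump, cold}: 1 true — at least one ✓
  (9) {safe, hot}: 0 true — at most one ✓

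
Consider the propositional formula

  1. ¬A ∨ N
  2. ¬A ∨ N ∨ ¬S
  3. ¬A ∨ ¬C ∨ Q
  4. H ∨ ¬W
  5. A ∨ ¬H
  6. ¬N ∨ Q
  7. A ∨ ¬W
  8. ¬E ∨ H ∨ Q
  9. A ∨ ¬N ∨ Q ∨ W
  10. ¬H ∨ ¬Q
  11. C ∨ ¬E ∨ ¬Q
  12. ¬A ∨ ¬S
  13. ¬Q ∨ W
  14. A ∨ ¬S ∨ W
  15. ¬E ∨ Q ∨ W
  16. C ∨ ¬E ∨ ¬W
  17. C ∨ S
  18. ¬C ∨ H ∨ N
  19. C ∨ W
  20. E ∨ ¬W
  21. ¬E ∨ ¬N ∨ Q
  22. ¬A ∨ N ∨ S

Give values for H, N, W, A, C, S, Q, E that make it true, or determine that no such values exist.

Case Q = True:
  (¬H ∨ ¬Q) forces H = False.
  (H ∨ ¬W) forces W = False.
  Clause (¬Q ∨ W) is falsified — contradiction.
Case Q = False:
  (¬N ∨ Q) forces N = False.
  (¬A ∨ N) forces A = False.
  (A ∨ ¬H) forces H = False.
  (H ∨ ¬W) forces W = False.
  (¬E ∨ H ∨ Q) forces E = False.
  (A ∨ ¬S ∨ W) forces S = False.
  (C ∨ S) forces C = True.
  Clause (¬C ∨ H ∨ N) is falsified — contradiction.
Both cases fail, so the formula is unsatisfiable.

Unsatisfiable — no assignment works.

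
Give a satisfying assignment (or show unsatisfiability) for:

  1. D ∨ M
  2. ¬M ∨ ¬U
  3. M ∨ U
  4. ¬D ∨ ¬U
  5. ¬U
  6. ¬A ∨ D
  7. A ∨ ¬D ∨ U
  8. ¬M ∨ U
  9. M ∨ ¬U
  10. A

Unsatisfiable — no assignment works.

Case U = True:
  Clause (¬U) is falsified — contradiction.
Case U = False:
  (M ∨ U) forces M = True.
  Clause (¬M ∨ U) is falsified — contradiction.
Both cases fail, so the formula is unsatisfiable.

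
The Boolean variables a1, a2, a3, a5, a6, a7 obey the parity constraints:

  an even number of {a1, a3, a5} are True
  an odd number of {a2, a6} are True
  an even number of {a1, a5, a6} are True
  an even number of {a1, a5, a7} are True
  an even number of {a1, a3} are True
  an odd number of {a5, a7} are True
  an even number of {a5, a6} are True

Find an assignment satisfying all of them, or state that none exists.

Unsatisfiable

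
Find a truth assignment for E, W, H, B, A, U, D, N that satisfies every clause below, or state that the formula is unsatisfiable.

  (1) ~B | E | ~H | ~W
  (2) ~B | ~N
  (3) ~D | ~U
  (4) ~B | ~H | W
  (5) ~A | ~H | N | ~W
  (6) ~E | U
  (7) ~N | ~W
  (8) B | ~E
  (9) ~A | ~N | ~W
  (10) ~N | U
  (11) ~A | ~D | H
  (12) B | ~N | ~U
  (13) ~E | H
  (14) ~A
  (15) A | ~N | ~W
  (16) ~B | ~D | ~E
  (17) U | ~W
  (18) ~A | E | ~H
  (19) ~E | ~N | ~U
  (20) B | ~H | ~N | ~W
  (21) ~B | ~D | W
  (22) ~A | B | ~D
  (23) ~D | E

Unit clause (~A) forces A = False.
Set E = False.
  then (~D | E) forces D = False.
Set W = False.
Set H = False.
Set B = True.
  then (~B | ~N) forces N = False.
Set U = True.
All clauses satisfied.

E=F; W=F; H=F; B=T; A=F; U=T; D=F; N=F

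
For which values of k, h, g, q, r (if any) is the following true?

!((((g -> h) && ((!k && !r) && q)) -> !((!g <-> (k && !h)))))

k = False, h = True, g = True, q = True, r = False

  !((((g -> h) && ((!k && !r) && q)) -> !((!g <-> (k && !h))))) = True
    ((g -> h) && ((!k && !r) && q)) -> !((!g <-> (k && !h))) = False
      (g -> h) && ((!k && !r) && q) = True
        g -> h = True
        (!k && !r) && q = True
          !k && !r = True
            !k = True
            !r = True
      !((!g <-> (k && !h))) = False
        !g <-> (k && !h) = True
          !g = False
          k && !h = False
            !h = False
The formula evaluates to True.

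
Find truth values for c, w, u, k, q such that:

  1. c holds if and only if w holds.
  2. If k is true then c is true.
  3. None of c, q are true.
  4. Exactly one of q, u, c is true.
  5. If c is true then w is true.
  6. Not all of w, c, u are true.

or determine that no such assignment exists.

c=F, w=F, u=T, k=F, q=F

  (1) c=F, w=F — same ✓
  (2) k=F ⇒ c: vacuous ✓
  (3) {c, q}: 0 true — none ✓
  (4) {q, u, c}: 1 true — exactly one ✓
  (5) c=F ⇒ w: vacuous ✓
  (6) {w, c, u}: 1/3 true — not all ✓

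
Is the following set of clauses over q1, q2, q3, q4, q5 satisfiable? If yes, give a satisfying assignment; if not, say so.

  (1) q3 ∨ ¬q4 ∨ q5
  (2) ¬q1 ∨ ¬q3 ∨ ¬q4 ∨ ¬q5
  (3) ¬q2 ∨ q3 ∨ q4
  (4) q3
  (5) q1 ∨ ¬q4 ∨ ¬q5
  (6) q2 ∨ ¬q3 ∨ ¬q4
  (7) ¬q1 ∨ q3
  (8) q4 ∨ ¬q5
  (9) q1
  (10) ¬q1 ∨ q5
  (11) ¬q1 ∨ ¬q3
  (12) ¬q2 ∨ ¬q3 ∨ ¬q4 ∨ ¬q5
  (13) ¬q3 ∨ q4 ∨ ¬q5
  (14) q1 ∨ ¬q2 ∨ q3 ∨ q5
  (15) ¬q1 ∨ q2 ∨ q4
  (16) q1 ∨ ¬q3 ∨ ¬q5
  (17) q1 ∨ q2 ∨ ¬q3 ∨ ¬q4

No satisfying assignment exists.

Case q1 = True:
  (q3) forces q3 = True.
  Clause (¬q1 ∨ ¬q3) is falsified — contradiction.
Case q1 = False:
  Clause (q1) is falsified — contradiction.
Both cases fail, so the formula is unsatisfiable.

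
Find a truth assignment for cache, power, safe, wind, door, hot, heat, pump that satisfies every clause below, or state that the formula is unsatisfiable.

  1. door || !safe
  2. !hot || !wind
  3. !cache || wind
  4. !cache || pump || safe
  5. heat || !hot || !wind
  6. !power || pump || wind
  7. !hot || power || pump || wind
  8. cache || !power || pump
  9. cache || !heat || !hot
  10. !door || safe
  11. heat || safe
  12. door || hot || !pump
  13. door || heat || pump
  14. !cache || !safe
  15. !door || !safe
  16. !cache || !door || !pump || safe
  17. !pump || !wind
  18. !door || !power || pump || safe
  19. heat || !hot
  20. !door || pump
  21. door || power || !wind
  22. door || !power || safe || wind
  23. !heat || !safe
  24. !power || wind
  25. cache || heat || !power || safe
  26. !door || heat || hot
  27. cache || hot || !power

cache: False, power: False, safe: False, wind: False, door: False, hot: False, heat: True, pump: False

Set cache = False.
Try power = True:
  (cache || !power || pump) forces pump = True.
  (!pump || !wind) forces wind = False.
  clause (!power || wind) is falsified — backtrack.
So power = False.
Set safe = False.
  then (!door || safe) forces door = False.
  then (heat || safe) forces heat = True.
  then (door || power || !wind) forces wind = False.
  then (cache || !heat || !hot) forces hot = False.
  then (door || hot || !pump) forces pump = False.
All clauses satisfied.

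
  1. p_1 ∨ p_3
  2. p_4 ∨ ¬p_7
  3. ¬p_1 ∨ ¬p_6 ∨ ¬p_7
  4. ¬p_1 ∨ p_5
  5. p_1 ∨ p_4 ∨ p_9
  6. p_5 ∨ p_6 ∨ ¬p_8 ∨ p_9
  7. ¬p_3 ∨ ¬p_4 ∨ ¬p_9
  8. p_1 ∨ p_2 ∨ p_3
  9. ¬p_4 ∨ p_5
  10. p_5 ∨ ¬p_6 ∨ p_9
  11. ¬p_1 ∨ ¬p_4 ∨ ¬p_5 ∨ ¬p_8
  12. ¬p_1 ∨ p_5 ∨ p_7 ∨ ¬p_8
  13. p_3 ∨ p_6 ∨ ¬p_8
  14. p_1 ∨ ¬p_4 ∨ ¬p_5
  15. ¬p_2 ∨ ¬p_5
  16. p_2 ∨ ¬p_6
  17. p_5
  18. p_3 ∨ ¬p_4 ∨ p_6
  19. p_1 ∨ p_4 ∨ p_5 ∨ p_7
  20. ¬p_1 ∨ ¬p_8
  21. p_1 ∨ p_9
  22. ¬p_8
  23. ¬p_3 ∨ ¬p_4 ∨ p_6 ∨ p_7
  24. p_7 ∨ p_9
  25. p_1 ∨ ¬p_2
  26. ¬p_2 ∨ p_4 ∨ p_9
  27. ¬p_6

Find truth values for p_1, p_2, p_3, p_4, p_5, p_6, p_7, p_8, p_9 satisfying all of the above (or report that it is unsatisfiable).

Unit clause (p_5) forces p_5 = True.
Unit clause (¬p_8) forces p_8 = False.
Unit clause (¬p_6) forces p_6 = False.
In (¬p_2 ∨ ¬p_5) only ¬p_2 is left, so p_2 = False.
Set p_1 = True.
Set p_3 = True.
Set p_4 = False.
  then (p_4 ∨ ¬p_7) forces p_7 = False.
  then (p_7 ∨ p_9) forces p_9 = True.
All clauses satisfied.

p_1 = True; p_2 = False; p_3 = True; p_4 = False; p_5 = True; p_6 = False; p_7 = False; p_8 = False; p_9 = True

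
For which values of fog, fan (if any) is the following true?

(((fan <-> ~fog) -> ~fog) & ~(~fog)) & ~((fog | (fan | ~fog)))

UNSATISFIABLE

The conjunct ~((fog | (fan | ~fog))) is unsatisfiable on its own:
  fog=F, fan=F: evaluates to False.
  fog=F, fan=T: evaluates to False.
  fog=T, fan=F: evaluates to False.
  fog=T, fan=T: evaluates to False.
So the whole conjunction is unsatisfiable.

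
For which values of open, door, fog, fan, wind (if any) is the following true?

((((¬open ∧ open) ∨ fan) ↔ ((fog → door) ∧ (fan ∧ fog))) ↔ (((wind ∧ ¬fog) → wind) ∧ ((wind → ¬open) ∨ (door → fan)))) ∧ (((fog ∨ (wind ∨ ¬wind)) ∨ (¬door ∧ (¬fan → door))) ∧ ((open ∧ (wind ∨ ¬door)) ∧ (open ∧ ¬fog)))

open=T, door=F, fog=F, fan=F, wind=F

  (((¬open ∧ open) ∨ fan) ↔ ((fog → door) ∧ (fan ∧ fog))) ↔ (((wind ∧ ¬fog) → wind) ∧ ((wind → ¬open) ∨ (door → fan))) = True
    ((¬open ∧ open) ∨ fan) ↔ ((fog → door) ∧ (fan ∧ fog)) = True
      (¬open ∧ open) ∨ fan = False
        ¬open ∧ open = False
          ¬open = False
      (fog → door) ∧ (fan ∧ fog) = False
        fog → door = True
        fan ∧ fog = False
    ((wind ∧ ¬fog) → wind) ∧ ((wind → ¬open) ∨ (door → fan)) = True
      (wind ∧ ¬fog) → wind = True
        wind ∧ ¬fog = False
          ¬fog = True
      (wind → ¬open) ∨ (door → fan) = True
        wind → ¬open = True
          ¬open = False
        door → fan = True
  ((fog ∨ (wind ∨ ¬wind)) ∨ (¬door ∧ (¬fan → door))) ∧ ((open ∧ (wind ∨ ¬door)) ∧ (open ∧ ¬fog)) = True
    (fog ∨ (wind ∨ ¬wind)) ∨ (¬door ∧ (¬fan → door)) = True
      fog ∨ (wind ∨ ¬wind) = True
        wind ∨ ¬wind = True
          ¬wind = True
      ¬door ∧ (¬fan → door) = False
        ¬door = True
        ¬fan → door = False
          ¬fan = True
    (open ∧ (wind ∨ ¬door)) ∧ (open ∧ ¬fog) = True
      open ∧ (wind ∨ ¬door) = True
        wind ∨ ¬door = True
          ¬door = True
      open ∧ ¬fog = True
        ¬fog = True
Both conjuncts True, so the formula holds.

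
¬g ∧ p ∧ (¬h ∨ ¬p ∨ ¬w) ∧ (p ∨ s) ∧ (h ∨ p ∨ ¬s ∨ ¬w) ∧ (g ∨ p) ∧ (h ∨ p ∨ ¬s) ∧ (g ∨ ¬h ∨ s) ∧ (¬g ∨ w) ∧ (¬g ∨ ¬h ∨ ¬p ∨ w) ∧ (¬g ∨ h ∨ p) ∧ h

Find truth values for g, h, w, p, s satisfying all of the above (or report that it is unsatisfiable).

g = False, h = True, w = False, p = True, s = True

Unit clause (¬g) forces g = False.
Unit clause (p) forces p = True.
Unit clause (h) forces h = True.
In (¬h ∨ ¬p ∨ ¬w) only ¬w is left, so w = False.
In (g ∨ ¬h ∨ s) only s is left, so s = True.
All clauses satisfied.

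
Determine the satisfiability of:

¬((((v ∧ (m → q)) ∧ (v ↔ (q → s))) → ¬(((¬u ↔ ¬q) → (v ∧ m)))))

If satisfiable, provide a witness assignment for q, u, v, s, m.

q = True; u = False; v = True; s = True; m = False

  ¬((((v ∧ (m → q)) ∧ (v ↔ (q → s))) → ¬(((¬u ↔ ¬q) → (v ∧ m))))) = True
    ((v ∧ (m → q)) ∧ (v ↔ (q → s))) → ¬(((¬u ↔ ¬q) → (v ∧ m))) = False
      (v ∧ (m → q)) ∧ (v ↔ (q → s)) = True
        v ∧ (m → q) = True
          m → q = True
        v ↔ (q → s) = True
          q → s = True
      ¬(((¬u ↔ ¬q) → (v ∧ m))) = False
        (¬u ↔ ¬q) → (v ∧ m) = True
          ¬u ↔ ¬q = False
            ¬u = True
            ¬q = False
          v ∧ m = False
The formula evaluates to True.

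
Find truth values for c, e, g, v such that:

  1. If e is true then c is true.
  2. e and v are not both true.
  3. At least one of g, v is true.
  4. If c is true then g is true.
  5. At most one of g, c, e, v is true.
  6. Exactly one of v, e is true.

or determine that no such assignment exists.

c=F, e=F, g=F, v=T

  (1) e=F ⇒ c: vacuous ✓
  (2) e=F, v=T — not both ✓
  (3) {g, v}: 1 true — at least one ✓
  (4) c=F ⇒ g: vacuous ✓
  (5) {g, c, e, v}: 1 true — at most one ✓
  (6) {v, e}: 1 true — exactly one ✓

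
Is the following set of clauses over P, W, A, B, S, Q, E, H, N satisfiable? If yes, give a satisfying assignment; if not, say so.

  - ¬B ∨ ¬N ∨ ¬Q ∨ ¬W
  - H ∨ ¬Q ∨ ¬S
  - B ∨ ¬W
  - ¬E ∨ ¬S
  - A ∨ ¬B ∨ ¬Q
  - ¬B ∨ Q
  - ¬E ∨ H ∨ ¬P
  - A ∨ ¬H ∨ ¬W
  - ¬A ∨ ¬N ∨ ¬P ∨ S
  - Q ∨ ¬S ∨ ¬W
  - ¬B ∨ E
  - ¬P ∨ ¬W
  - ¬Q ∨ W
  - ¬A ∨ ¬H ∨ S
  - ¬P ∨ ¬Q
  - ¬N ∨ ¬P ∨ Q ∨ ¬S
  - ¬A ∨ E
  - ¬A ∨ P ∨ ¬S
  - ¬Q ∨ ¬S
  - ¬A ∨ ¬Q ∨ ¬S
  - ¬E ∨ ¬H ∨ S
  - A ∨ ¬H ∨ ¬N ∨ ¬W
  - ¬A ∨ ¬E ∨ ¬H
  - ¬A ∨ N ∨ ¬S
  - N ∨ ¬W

Set P = True.
  then (¬P ∨ ¬W) forces W = False.
  then (¬Q ∨ W) forces Q = False.
  then (¬B ∨ Q) forces B = False.
Try A = True:
  (¬A ∨ E) forces E = True.
  (¬E ∨ ¬S) forces S = False.
  (¬E ∨ H ∨ ¬P) forces H = True.
  clause (¬A ∨ ¬H ∨ S) is falsified — backtrack.
So A = False.
Set S = False.
Set E = False.
Set H = False.
Set N = False.
All clauses satisfied.

P = True, W = False, A = False, B = False, S = False, Q = False, E = False, H = False, N = False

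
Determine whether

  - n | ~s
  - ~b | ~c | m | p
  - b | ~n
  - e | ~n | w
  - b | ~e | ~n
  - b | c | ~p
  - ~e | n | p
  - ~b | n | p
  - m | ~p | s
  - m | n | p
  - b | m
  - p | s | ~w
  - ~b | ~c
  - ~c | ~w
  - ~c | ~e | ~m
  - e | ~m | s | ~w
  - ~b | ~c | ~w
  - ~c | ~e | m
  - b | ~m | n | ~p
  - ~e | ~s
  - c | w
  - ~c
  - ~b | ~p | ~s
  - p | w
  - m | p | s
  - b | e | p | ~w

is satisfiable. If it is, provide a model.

n: True, e: True, p: True, b: True, m: True, s: False, c: False, w: True

Unit clause (~c) forces c = False.
In (c | w) only w is left, so w = True.
Set n = True.
  then (b | ~n) forces b = True.
Set e = True.
  then (~e | ~s) forces s = False.
  then (p | s | ~w) forces p = True.
  then (m | ~p | s) forces m = True.
All clauses satisfied.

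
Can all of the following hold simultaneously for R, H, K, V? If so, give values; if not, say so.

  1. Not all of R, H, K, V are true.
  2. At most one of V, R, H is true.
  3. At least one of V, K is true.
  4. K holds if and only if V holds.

R = False, H = False, K = True, V = True

  (1) {R, H, K, V}: 2/4 true — not all ✓
  (2) {V, R, H}: 1 true — at most one ✓
  (3) {V, K}: 2 true — at least one ✓
  (4) K=T, V=T — same ✓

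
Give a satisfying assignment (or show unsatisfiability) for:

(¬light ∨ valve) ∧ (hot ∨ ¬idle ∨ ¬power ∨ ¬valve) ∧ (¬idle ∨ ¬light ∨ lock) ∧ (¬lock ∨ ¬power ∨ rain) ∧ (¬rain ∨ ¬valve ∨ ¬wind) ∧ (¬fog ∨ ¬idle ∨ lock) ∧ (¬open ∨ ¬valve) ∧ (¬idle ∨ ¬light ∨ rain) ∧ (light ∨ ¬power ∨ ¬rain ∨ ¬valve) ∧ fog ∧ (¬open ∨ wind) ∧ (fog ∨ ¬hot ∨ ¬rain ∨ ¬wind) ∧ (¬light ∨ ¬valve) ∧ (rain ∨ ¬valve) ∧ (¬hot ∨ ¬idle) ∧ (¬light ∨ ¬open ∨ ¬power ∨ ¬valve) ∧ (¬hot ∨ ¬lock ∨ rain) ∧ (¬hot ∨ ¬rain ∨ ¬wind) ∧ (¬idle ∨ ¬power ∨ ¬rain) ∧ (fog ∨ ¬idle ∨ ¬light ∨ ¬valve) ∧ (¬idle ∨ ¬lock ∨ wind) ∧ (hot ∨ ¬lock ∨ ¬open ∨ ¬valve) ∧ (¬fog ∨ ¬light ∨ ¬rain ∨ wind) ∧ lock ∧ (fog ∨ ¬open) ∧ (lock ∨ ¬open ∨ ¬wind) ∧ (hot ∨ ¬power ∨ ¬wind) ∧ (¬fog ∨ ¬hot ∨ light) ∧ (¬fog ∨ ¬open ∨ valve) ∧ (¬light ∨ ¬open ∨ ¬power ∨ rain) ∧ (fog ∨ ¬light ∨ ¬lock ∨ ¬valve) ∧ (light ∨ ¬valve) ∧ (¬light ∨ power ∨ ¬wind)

Unit clause (fog) forces fog = True.
Unit clause (lock) forces lock = True.
Try light = True:
  (¬light ∨ valve) forces valve = True.
  clause (¬light ∨ ¬valve) is falsified — backtrack.
So light = False.
  then (¬fog ∨ ¬hot ∨ light) forces hot = False.
  then (light ∨ ¬valve) forces valve = False.
  then (¬fog ∨ ¬open ∨ valve) forces open = False.
Set power = False.
Set wind = False.
  then (¬idle ∨ ¬lock ∨ wind) forces idle = False.
Set rain = True.
All clauses satisfied.

lock=T, light=F, power=F, wind=F, rain=T, hot=F, fog=T, valve=F, idle=F, open=F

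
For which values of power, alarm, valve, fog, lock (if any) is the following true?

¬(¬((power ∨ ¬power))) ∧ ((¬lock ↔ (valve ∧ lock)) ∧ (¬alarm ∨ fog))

power = True, alarm = True, valve = False, fog = True, lock = True

  ¬(¬((power ∨ ¬power))) = True
    ¬((power ∨ ¬power)) = False
      power ∨ ¬power = True
        ¬power = False
  (¬lock ↔ (valve ∧ lock)) ∧ (¬alarm ∨ fog) = True
    ¬lock ↔ (valve ∧ lock) = True
      ¬lock = False
      valve ∧ lock = False
    ¬alarm ∨ fog = True
      ¬alarm = False
Both conjuncts True, so the formula holds.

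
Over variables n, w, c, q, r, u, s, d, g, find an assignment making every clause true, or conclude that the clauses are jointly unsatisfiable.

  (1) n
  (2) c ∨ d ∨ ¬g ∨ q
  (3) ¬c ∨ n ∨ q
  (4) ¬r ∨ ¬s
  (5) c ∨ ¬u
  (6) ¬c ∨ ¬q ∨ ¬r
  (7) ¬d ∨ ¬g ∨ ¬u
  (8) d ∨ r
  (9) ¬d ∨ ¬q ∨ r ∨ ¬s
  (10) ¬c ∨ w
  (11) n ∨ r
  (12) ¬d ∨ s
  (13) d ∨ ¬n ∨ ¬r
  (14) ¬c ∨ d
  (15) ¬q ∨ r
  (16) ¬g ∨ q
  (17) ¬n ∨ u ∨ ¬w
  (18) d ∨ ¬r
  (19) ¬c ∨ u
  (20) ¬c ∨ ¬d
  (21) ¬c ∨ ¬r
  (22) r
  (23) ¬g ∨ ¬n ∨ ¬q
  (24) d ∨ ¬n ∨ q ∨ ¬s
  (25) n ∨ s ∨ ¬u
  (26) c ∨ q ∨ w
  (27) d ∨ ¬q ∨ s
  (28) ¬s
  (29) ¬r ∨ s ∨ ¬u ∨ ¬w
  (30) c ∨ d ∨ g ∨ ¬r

UNSATISFIABLE

Case n = True:
  (r) forces r = True.
  (¬r ∨ ¬s) forces s = False.
  (¬d ∨ s) forces d = False.
  Clause (d ∨ ¬n ∨ ¬r) is falsified — contradiction.
Case n = False:
  Clause (n) is falsified — contradiction.
Both cases fail, so the formula is unsatisfiable.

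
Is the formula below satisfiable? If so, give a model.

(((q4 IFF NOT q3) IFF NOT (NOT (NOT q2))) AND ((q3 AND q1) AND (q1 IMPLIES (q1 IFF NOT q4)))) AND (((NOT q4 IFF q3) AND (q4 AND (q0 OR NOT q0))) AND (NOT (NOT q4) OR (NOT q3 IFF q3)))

Unsatisfiable — no assignment works.

Case q4 = True: the formula simplifies to ((NOT q3 IFF NOT (NOT (NOT q2))) AND ((q3 AND q1) AND (q1 IMPLIES NOT q1))) AND (NOT q3 AND (q0 OR NOT q0)).
  q1 = True: the conjunct q1 IMPLIES NOT q1 becomes True IMPLIES NOT True = False.
  q1 = False: the conjunct q1 is False.
Case q4 = False: the conjunct q4 is False.
Both cases fail — unsatisfiable.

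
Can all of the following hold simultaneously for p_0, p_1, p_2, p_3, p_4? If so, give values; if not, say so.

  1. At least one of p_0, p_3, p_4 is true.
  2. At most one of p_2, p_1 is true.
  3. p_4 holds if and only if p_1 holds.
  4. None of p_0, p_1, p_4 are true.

p_0=F, p_1=F, p_2=F, p_3=T, p_4=F

  (1) {p_0, p_3, p_4}: 1 true — at least one ✓
  (2) {p_2, p_1}: 0 true — at most one ✓
  (3) p_4=F, p_1=F — same ✓
  (4) {p_0, p_1, p_4}: 0 true — none ✓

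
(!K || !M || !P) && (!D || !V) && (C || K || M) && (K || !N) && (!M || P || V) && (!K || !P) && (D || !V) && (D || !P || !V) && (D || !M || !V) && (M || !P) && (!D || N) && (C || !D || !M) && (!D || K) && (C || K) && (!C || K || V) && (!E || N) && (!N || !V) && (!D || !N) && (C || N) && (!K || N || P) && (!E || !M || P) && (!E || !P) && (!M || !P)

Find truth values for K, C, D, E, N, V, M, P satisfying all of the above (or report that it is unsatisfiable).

K = True, C = True, D = False, E = True, N = True, V = False, M = False, P = False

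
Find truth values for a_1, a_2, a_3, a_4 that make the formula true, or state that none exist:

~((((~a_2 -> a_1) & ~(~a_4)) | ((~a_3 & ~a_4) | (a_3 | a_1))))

a_1 = False; a_2 = False; a_3 = False; a_4 = True

  ~((((~a_2 -> a_1) & ~(~a_4)) | ((~a_3 & ~a_4) | (a_3 | a_1)))) = True
    ((~a_2 -> a_1) & ~(~a_4)) | ((~a_3 & ~a_4) | (a_3 | a_1)) = False
      (~a_2 -> a_1) & ~(~a_4) = False
        ~a_2 -> a_1 = False
          ~a_2 = True
        ~(~a_4) = True
          ~a_4 = False
      (~a_3 & ~a_4) | (a_3 | a_1) = False
        ~a_3 & ~a_4 = False
          ~a_3 = True
          ~a_4 = False
        a_3 | a_1 = False
The formula evaluates to True.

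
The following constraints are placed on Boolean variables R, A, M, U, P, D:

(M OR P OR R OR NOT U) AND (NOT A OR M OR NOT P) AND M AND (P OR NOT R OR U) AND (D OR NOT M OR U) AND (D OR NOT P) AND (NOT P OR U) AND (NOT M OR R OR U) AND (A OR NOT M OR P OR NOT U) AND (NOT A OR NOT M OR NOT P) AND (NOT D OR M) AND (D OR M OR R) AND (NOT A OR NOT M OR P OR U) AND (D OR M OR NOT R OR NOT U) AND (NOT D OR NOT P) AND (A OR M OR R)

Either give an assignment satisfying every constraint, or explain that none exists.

Unit clause (M) forces M = True.
Set R = False.
  then (NOT M OR R OR U) forces U = True.
Try A = False:
  (A OR NOT M OR P OR NOT U) forces P = True.
  (D OR NOT P) forces D = True.
  clause (NOT D OR NOT P) is falsified — backtrack.
So A = True.
  then (NOT A OR NOT M OR NOT P) forces P = False.
Set D = True.
All clauses satisfied.

R = False; A = True; M = True; U = True; P = False; D = True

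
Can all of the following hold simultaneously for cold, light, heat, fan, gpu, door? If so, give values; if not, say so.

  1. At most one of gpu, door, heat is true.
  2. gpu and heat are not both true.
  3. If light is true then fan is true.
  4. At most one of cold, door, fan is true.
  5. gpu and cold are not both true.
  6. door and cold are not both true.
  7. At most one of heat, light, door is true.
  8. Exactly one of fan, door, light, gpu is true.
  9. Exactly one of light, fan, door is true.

cold = False, light = False, heat = False, fan = True, gpu = False, door = False

  (1) {gpu, door, heat}: 0 true — at most one ✓
  (2) gpu=F, heat=F — not both ✓
  (3) light=F ⇒ fan: vacuous ✓
  (4) {cold, door, fan}: 1 true — at most one ✓
  (5) gpu=F, cold=F — not both ✓
  (6) door=F, cold=F — not both ✓
  (7) {heat, light, door}: 0 true — at most one ✓
  (8) {fan, door, light, gpu}: 1 true — exactly one ✓
  (9) {light, fan, door}: 1 true — exactly one ✓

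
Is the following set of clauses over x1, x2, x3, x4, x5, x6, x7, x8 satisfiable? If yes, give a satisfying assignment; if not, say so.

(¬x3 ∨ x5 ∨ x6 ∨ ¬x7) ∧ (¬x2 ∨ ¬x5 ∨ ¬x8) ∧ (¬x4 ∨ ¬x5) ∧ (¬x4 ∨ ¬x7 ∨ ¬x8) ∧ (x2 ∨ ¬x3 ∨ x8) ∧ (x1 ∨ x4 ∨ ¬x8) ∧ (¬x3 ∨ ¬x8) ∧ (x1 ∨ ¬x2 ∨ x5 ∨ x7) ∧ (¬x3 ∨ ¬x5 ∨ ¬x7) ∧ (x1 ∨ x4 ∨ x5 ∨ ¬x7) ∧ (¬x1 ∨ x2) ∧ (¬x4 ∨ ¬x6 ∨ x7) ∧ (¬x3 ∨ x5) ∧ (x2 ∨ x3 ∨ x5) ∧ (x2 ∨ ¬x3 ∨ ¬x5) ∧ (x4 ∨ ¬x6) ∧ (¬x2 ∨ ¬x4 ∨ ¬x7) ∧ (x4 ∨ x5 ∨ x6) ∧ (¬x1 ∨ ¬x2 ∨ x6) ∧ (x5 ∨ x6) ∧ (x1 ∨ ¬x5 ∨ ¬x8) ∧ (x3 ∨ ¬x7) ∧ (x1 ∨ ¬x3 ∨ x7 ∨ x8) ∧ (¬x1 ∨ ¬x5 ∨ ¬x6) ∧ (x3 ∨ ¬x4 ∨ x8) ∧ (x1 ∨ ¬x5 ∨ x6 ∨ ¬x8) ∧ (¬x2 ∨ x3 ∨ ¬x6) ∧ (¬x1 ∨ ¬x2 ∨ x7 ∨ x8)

Set x1 = False.
Set x2 = True.
Try x3 = True:
  (¬x3 ∨ ¬x8) forces x8 = False.
  (¬x3 ∨ x5) forces x5 = True.
  (¬x4 ∨ ¬x5) forces x4 = False.
  (¬x3 ∨ ¬x5 ∨ ¬x7) forces x7 = False.
  clause (x1 ∨ ¬x3 ∨ x7 ∨ x8) is falsified — backtrack.
So x3 = False.
  then (x3 ∨ ¬x7) forces x7 = False.
  then (¬x2 ∨ x3 ∨ ¬x6) forces x6 = False.
  then (x1 ∨ ¬x2 ∨ x5 ∨ x7) forces x5 = True.
  then (x1 ∨ ¬x5 ∨ ¬x8) forces x8 = False.
  then (x3 ∨ ¬x4 ∨ x8) forces x4 = False.
All clauses satisfied.

x1=F, x2=T, x3=F, x4=F, x5=T, x6=F, x7=F, x8=F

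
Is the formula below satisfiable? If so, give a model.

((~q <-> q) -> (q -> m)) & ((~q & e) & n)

q = False, n = True, e = True, m = False

  (~q <-> q) -> (q -> m) = True
    ~q <-> q = False
      ~q = True
    q -> m = True
  (~q & e) & n = True
    ~q & e = True
      ~q = True
Both conjuncts True, so the formula holds.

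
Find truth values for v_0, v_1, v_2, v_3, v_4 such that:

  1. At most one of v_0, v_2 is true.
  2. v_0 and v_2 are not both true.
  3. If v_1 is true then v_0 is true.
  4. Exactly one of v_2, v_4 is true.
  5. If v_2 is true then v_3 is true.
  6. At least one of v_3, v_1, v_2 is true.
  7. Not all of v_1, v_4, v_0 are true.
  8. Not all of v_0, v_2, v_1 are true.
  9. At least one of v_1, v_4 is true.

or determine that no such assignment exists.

v_0 = True, v_1 = False, v_2 = False, v_3 = True, v_4 = True

  (1) {v_0, v_2}: 1 true — at most one ✓
  (2) v_0=T, v_2=F — not both ✓
  (3) v_1=F ⇒ v_0: vacuous ✓
  (4) {v_2, v_4}: 1 true — exactly one ✓
  (5) v_2=F ⇒ v_3: vacuous ✓
  (6) {v_3, v_1, v_2}: 1 true — at least one ✓
  (7) {v_1, v_4, v_0}: 2/3 true — not all ✓
  (8) {v_0, v_2, v_1}: 1/3 true — not all ✓
  (9) {v_1, v_4}: 1 true — at least one ✓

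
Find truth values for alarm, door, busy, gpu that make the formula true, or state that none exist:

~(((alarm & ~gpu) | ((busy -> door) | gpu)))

alarm = False, door = False, busy = True, gpu = False

  ~(((alarm & ~gpu) | ((busy -> door) | gpu))) = True
    (alarm & ~gpu) | ((busy -> door) | gpu) = False
      alarm & ~gpu = False
        ~gpu = True
      (busy -> door) | gpu = False
        busy -> door = False
The formula evaluates to True.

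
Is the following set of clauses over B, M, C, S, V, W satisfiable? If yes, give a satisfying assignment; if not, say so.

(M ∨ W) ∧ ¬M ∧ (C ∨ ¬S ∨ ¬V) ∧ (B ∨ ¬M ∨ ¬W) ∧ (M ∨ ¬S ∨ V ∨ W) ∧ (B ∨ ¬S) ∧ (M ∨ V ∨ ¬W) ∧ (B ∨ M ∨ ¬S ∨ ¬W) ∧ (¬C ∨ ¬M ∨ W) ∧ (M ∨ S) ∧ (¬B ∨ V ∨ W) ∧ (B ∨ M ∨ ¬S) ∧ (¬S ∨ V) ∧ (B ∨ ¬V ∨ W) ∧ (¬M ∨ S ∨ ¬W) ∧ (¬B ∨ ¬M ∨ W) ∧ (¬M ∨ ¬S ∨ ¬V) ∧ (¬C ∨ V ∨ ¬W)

B=T, M=F, C=T, S=T, V=T, W=T

Unit clause (¬M) forces M = False.
In (M ∨ S) only S is left, so S = True.
In (B ∨ M ∨ ¬S) only B is left, so B = True.
In (¬S ∨ V) only V is left, so V = True.
In (M ∨ W) only W is left, so W = True.
In (C ∨ ¬S ∨ ¬V) only C is left, so C = True.
All clauses satisfied.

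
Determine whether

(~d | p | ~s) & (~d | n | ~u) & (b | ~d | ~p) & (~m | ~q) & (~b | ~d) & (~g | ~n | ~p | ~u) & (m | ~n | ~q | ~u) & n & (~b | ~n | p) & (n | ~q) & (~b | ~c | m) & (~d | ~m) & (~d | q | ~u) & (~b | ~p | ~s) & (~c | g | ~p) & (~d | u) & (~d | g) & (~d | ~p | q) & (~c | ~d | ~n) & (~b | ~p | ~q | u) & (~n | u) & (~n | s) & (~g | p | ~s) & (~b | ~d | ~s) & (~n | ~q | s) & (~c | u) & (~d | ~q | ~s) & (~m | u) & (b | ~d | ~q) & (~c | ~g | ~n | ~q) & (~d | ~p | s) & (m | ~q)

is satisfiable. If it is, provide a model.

Unit clause (n) forces n = True.
In (~n | u) only u is left, so u = True.
In (~n | s) only s is left, so s = True.
Set d = False.
Set c = True.
Try b = True:
  (~b | ~n | p) forces p = True.
  clause (~b | ~p | ~s) is falsified — backtrack.
So b = False.
Try q = True:
  (~m | ~q) forces m = False.
  clause (m | ~n | ~q | ~u) is falsified — backtrack.
So q = False.
Set m = False.
Set p = False.
  then (~g | p | ~s) forces g = False.
All clauses satisfied.

n: True; s: True; d: False; c: True; b: False; q: False; m: False; p: False; g: False; u: True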